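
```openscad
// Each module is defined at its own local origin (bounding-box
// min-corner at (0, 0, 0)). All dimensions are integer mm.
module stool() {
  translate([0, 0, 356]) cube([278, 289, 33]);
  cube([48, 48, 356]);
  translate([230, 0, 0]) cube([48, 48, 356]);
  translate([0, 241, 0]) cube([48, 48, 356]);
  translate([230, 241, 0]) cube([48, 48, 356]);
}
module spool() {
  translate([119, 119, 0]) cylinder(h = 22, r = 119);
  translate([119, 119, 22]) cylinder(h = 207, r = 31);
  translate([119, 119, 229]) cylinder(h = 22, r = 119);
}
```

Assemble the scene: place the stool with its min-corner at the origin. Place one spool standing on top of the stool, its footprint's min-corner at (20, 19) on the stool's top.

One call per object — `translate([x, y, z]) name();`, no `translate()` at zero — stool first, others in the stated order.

stool();
translate([20, 19, 389]) spool();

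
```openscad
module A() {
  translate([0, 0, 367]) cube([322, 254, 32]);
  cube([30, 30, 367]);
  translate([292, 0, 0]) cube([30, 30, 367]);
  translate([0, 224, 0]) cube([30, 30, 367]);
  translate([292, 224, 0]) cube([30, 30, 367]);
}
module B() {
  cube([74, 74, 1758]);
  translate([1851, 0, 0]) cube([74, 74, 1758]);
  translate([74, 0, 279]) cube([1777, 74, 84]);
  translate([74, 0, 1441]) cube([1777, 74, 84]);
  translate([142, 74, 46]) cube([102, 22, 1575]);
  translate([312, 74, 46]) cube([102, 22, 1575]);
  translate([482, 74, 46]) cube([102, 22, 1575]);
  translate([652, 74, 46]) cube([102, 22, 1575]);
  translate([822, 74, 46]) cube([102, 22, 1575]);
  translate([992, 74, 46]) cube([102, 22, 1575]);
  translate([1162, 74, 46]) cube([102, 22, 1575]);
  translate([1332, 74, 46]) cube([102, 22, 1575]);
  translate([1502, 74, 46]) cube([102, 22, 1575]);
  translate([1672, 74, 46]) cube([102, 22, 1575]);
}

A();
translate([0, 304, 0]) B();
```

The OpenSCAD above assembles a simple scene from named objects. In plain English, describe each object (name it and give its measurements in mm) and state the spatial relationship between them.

A is a four-legged stool. The seat is a 322×254×32 mm slab whose top surface is at z = 399 mm; four square legs, each 30×30 mm in cross-section, run from the floor (z = 0) to the underside of the seat, each flush with a corner of the seat.

B is a fence section. Two 74×74 mm posts, 1758 mm tall, stand on the floor with a clear span of 1777 mm between their inner faces. Two horizontal rails of 74×84 mm section span the gap between the posts with their undersides at z = 279 mm and z = 1441 mm, flush with the posts' −y face. 10 pickets, each 102 mm wide, 22 mm thick and 1575 mm tall, are fixed to the +y face of the rails with their bottoms at z = 46 mm, evenly spaced across the span with equal gaps (rounded down to the nearest mm) at the −x end and between each pair — any rounding remainder accumulates at the +x end.

The fence section is on the floor beside the stool on its +y side.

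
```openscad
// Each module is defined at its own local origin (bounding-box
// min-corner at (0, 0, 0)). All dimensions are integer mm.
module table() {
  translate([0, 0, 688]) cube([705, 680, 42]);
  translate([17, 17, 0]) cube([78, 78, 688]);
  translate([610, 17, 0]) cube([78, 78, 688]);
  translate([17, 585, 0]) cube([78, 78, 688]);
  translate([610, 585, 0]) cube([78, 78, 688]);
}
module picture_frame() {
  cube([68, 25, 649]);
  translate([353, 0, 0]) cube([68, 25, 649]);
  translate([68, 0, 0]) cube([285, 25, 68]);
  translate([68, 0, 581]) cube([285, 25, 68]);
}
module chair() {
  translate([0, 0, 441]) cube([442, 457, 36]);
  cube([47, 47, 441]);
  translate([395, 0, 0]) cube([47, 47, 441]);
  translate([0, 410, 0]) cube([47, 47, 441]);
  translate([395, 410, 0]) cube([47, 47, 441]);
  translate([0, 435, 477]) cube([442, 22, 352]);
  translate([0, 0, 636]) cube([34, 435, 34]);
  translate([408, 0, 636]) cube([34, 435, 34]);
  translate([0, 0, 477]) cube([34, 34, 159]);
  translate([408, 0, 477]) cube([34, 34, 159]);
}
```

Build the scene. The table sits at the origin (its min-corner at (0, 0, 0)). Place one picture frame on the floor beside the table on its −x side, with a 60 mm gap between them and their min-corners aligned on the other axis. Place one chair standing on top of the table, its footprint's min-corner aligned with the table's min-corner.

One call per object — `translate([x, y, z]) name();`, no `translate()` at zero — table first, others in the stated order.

table();
translate([-481, 0, 0]) picture_frame();
translate([0, 0, 730]) chair();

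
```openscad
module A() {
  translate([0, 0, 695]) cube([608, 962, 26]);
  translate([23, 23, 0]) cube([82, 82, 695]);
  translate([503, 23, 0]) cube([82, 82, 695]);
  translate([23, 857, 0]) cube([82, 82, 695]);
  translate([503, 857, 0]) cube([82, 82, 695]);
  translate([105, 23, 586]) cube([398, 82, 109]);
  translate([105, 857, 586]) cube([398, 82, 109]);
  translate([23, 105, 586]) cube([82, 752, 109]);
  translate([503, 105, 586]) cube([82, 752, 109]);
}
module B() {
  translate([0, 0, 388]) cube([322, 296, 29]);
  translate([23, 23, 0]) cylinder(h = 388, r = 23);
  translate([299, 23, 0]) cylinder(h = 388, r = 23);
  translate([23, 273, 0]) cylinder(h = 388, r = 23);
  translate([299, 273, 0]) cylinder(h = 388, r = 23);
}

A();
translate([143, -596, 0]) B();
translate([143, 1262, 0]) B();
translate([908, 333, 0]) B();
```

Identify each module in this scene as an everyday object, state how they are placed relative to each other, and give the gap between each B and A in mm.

A is a table. B is a stool. Three stools sit around the table at the −y, +y, +x sides. The gap between each stool and the table is 300 mm.

Each stool's nearest face is 300 mm from the table's bounding box.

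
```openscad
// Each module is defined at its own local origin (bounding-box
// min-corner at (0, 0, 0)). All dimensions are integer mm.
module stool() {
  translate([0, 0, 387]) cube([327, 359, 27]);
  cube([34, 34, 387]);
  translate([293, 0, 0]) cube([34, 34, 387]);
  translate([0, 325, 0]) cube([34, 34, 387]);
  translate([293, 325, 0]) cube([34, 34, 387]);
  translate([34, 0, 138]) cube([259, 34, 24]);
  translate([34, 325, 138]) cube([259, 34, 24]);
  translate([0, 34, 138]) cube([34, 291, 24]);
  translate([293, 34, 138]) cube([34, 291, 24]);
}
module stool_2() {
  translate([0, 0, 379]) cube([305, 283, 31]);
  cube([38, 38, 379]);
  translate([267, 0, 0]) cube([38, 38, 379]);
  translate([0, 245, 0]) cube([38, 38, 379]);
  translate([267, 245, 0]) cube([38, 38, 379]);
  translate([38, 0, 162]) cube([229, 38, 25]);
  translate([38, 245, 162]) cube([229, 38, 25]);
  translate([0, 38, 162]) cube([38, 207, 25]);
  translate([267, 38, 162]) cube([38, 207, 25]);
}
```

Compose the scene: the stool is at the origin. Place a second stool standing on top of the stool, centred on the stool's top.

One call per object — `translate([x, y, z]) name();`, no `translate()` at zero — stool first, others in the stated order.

stool();
translate([11, 38, 414]) stool_2();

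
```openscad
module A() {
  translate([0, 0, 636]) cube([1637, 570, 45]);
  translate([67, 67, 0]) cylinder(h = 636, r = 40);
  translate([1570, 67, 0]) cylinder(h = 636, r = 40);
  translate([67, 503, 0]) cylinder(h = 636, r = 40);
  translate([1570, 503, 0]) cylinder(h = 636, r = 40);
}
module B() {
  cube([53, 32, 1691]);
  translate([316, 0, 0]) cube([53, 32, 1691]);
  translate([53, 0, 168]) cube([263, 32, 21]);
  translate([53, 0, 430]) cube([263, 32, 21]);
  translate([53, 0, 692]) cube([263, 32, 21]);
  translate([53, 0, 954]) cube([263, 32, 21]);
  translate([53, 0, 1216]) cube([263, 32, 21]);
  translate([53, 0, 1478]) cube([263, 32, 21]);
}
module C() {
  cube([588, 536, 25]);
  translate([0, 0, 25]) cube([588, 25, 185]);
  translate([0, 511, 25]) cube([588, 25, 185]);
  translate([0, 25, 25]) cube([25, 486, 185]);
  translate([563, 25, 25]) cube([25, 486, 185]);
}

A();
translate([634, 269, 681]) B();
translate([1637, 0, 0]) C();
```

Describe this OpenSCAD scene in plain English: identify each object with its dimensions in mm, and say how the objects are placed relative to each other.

A is a table with a 1637×570 mm rectangular top, 45 mm thick, top surface at z = 681 mm, supported by four round legs of 80 mm diameter, each leg's bounding box inset 27 mm from the nearest pair of top edges, running from the floor.

B is a wooden ladder with two side rails of 53×32 mm section and 1691 mm height, set 369 mm apart overall. Between them run 6 rectangular rungs (32 mm deep, 21 mm thick), front faces flush with the rails' −y face. The bottom of the first rung is 168 mm above the floor and each subsequent rung is 262 mm higher than the one below.

C is an open storage box with external size 588×536×210 mm and wall thickness 25 mm (the base is also 25 mm thick). The base covers the whole footprint; the four walls stand on the base, with the y-facing walls full-width and the x-facing walls fitting between their inner faces.

The ladder is on top of the table, centred. The open box is against the table's +x side, with their −y faces flush.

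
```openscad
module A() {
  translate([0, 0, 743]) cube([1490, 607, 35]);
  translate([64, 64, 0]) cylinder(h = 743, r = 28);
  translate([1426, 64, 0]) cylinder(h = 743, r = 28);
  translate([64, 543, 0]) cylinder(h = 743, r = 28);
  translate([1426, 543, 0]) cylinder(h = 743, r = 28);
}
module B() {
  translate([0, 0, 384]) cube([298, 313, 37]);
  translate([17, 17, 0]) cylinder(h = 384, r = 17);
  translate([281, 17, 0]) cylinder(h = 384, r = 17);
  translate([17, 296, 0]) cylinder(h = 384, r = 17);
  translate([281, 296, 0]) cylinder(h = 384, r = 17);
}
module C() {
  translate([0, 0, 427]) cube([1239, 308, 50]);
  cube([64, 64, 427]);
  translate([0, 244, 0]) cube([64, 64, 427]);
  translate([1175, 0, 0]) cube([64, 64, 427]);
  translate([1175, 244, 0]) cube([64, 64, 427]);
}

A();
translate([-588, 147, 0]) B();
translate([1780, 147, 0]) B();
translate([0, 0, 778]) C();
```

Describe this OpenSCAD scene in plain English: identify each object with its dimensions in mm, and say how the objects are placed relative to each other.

A is a table: top 1490 mm (x) × 607 mm (y), 35 mm thick, upper face at z = 778 mm, on four round legs of 56 mm diameter, each leg's bounding box inset 36 mm from the nearest pair of top edges, running from z = 0 to the bottom of the top.

B is a simple wooden stool: a rectangular seat 298 mm (x) by 313 mm (y), 37 mm thick, top face at z = 421 mm, on four round legs, each 34 mm in diameter. The legs rest on z = 0, each leg's axis is inset half a diameter from the nearest pair of seat edges (so the leg's bounding box is flush with the corner).

C is a bench: a 1239×308 mm seat slab, 50 mm thick, top at z = 477 mm, on four 64×64 mm square legs flush with the seat corners and standing on z = 0.

Two stools sit around the table at the −x, +x sides. The bench is on top of the table.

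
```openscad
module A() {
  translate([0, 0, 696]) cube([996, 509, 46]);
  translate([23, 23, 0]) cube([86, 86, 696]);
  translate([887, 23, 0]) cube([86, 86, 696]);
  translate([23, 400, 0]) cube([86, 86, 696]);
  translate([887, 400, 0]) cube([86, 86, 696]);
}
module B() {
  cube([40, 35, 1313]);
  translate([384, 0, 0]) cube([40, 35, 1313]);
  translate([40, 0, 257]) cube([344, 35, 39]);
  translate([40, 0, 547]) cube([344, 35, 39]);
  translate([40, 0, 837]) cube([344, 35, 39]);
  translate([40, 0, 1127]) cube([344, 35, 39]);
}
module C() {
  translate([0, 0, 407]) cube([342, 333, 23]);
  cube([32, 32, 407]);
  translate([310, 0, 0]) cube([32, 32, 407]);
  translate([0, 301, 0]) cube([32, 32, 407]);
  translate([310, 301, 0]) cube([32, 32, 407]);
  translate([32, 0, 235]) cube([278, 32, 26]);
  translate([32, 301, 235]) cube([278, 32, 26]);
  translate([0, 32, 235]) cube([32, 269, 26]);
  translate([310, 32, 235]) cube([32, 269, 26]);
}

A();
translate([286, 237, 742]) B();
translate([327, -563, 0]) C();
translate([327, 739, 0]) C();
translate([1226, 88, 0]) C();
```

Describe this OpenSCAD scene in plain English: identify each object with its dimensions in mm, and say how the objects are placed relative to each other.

A is a table: top 996 mm (x) × 509 mm (y), 46 mm thick, upper face at z = 742 mm, on four 86×86 mm square legs, each inset 23 mm from the nearest pair of top edges, running from z = 0 to the bottom of the top.

B is a wooden ladder with two side rails of 40×35 mm section and 1313 mm height, set 424 mm apart overall. Between them run 4 rectangular rungs (35 mm deep, 39 mm thick), front faces flush with the rails' −y face. The bottom of the first rung is 257 mm above the floor and each subsequent rung is 290 mm higher than the one below.

C is a four-legged stool. The seat is 342×333 mm, 23 mm thick, top at z = 430 mm. It stands on four square legs, each 32×32 mm in cross-section, from z = 0 to the seat underside, each flush with a corner of the seat. Four stretchers, 32 mm wide and 26 mm tall, connect adjacent legs with their undersides at z = 235 mm, each running between the inner faces of the legs it joins and aligned with the legs' outer faces on the other axis.

The ladder is on top of the table, centred. Three stools sit around the table at the −y, +y, +x sides.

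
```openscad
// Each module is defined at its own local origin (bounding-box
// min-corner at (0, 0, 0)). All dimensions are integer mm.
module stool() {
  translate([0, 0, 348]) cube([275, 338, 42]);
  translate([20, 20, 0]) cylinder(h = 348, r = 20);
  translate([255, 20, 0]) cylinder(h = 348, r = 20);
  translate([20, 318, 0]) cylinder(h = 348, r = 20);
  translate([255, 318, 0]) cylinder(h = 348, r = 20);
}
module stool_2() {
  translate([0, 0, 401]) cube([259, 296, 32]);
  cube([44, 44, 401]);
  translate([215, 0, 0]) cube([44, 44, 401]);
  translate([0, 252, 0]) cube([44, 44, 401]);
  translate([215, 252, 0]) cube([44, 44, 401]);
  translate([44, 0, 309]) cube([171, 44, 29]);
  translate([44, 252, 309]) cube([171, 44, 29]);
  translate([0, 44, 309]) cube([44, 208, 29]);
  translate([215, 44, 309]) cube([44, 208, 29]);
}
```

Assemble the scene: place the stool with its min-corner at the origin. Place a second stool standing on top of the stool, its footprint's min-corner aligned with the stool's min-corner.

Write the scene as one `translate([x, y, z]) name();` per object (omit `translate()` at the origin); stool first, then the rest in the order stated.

stool();
translate([0, 0, 390]) stool_2();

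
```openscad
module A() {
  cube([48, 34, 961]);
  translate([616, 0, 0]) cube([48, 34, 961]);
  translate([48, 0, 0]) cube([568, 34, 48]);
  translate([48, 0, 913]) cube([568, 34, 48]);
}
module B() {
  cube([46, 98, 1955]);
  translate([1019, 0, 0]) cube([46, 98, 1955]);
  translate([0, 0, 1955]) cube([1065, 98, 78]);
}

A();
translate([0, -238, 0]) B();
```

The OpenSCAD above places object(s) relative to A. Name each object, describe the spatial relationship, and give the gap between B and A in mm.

A is a picture frame. B is a door frame. The door frame is on the floor beside the picture frame on its −y side. The gap between the door frame and the picture frame is 140 mm.

The door frame's nearest face is 140 mm from the picture frame's −y face.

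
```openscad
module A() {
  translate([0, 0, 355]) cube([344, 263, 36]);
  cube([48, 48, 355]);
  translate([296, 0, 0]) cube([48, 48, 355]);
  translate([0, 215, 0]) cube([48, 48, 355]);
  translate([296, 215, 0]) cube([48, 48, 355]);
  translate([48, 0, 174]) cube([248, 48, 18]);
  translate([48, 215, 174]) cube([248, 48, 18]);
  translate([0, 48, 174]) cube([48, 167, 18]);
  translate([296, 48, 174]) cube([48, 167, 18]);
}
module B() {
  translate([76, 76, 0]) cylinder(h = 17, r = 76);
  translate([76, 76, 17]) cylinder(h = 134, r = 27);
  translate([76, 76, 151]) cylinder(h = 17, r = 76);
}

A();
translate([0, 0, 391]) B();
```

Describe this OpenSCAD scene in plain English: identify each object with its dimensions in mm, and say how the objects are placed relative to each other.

A is a simple wooden stool: a rectangular seat 344 mm (x) by 263 mm (y), 36 mm thick, top face at z = 391 mm, on four square legs, each 48×48 mm in cross-section. The legs rest on z = 0, each flush with a corner of the seat. Four stretchers, 48 mm wide and 18 mm tall, connect adjacent legs with their undersides at z = 174 mm, each running between the inner faces of the legs it joins and aligned with the legs' outer faces on the other axis.

B is a spool: two coaxial disc flanges of radius 76 mm and thickness 17 mm, joined by a core cylinder of radius 27 mm and height 134 mm. The lower flange rests on z = 0 and the three cylinders share a vertical axis.

The spool is on top of the stool.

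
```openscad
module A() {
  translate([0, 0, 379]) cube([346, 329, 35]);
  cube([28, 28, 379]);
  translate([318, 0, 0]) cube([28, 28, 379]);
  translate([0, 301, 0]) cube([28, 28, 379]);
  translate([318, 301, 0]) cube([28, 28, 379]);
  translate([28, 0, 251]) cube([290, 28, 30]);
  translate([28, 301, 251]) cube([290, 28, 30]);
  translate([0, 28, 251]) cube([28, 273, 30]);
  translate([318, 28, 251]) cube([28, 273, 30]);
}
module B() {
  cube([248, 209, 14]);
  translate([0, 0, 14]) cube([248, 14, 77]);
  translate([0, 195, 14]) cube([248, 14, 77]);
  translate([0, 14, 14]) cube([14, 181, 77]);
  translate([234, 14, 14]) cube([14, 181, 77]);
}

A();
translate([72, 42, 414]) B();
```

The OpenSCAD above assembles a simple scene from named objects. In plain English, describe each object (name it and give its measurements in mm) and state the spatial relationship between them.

A is a simple wooden stool: a rectangular seat 346 mm (x) by 329 mm (y), 35 mm thick, top face at z = 414 mm, on four square legs, each 28×28 mm in cross-section. The legs rest on z = 0, each flush with a corner of the seat. Four stretchers, 28 mm wide and 30 mm tall, connect adjacent legs with their undersides at z = 251 mm, each running between the inner faces of the legs it joins and aligned with the legs' outer faces on the other axis.

B is an open storage box with external size 248×209×91 mm and wall thickness 14 mm (the base is also 14 mm thick). The base covers the whole footprint; the four walls stand on the base, with the y-facing walls full-width and the x-facing walls fitting between their inner faces.

The open box is on top of the stool.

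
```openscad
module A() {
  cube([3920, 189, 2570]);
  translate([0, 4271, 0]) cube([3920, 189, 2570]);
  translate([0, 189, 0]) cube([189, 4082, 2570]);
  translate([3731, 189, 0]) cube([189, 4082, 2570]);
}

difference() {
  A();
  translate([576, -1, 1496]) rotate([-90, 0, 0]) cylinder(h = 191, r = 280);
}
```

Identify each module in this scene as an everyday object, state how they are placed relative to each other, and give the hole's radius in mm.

The subtracted cylinder has r = 280 mm.

A is a house frame. The house frame has a circular hole through its front wall. The hole's radius is 280 mm.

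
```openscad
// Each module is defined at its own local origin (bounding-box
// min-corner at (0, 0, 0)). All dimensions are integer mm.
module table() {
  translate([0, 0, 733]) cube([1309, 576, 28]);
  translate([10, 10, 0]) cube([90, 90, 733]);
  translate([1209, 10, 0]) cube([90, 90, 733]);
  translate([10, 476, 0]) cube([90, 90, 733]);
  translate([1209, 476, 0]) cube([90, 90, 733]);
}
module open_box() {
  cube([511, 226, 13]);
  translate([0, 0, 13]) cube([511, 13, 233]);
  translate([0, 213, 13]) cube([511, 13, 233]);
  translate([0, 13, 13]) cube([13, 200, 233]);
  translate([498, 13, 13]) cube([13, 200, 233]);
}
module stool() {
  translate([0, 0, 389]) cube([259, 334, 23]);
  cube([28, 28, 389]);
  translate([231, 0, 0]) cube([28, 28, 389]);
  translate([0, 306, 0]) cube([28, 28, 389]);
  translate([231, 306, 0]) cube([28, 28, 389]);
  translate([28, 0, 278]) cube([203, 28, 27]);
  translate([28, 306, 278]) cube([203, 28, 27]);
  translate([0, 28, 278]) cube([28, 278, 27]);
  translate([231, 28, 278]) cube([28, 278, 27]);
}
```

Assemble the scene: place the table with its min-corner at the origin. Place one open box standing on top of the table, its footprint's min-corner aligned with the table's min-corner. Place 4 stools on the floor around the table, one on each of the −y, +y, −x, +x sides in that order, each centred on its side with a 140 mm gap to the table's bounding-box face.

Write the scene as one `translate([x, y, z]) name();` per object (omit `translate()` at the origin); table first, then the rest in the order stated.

table();
translate([0, 0, 761]) open_box();
translate([525, -474, 0]) stool();
translate([525, 716, 0]) stool();
translate([-399, 121, 0]) stool();
translate([1449, 121, 0]) stool();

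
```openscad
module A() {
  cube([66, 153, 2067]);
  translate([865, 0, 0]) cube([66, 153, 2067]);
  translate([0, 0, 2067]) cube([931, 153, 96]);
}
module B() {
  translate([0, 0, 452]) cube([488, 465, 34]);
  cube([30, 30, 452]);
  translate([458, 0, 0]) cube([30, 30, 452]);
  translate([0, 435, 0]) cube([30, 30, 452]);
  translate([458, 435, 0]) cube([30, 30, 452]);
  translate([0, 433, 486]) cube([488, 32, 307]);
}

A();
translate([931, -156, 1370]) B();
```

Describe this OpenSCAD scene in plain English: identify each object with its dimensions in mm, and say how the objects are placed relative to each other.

A is a rectangular door frame: two vertical jambs of 66×153 mm section, 2067 mm tall, with a clear opening 799 mm wide between their inner faces. A header 96 mm tall and 153 mm deep lies on top of the jambs and spans the full outside width.

B is a chair: 488×465 mm seat, 34 mm thick, top at z = 486 mm, on four 30 mm square corner legs flush with the seat edges. A 32 mm thick backrest slab spans the full seat width, extending 307 mm above the seat top, its back face flush with the seat's +y edge.

The chair is beside the door frame with their tops flush at z = 2163.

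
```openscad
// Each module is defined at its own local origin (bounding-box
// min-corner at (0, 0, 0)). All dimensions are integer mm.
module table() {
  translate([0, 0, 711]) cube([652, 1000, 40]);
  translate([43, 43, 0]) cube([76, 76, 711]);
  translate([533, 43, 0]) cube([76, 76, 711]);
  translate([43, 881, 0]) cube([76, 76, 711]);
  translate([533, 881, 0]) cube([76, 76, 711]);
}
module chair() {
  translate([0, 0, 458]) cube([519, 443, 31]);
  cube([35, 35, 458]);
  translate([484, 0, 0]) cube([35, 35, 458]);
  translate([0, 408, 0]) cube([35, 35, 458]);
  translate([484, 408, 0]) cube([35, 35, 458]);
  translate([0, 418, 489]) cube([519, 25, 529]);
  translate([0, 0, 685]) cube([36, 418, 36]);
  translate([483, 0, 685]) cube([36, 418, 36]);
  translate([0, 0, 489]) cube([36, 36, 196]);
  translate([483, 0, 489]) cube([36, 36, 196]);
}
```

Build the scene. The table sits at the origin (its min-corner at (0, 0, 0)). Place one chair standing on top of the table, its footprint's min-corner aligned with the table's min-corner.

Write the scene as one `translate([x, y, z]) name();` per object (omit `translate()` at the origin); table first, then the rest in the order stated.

table();
translate([0, 0, 751]) chair();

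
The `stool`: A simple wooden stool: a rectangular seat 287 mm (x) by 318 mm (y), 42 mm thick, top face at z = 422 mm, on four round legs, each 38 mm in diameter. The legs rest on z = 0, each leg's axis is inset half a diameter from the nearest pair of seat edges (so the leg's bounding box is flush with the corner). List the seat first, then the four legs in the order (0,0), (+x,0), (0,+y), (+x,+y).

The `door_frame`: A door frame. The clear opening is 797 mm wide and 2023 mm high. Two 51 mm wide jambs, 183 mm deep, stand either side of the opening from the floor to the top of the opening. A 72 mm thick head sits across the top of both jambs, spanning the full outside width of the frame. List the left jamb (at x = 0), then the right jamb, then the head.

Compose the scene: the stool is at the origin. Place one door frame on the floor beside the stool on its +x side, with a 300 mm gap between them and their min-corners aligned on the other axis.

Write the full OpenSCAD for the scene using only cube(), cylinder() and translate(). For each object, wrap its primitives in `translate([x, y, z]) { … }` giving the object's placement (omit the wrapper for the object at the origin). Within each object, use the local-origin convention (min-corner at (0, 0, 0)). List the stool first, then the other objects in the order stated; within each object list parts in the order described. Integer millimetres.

translate([0, 0, 380]) cube([287, 318, 42]);
translate([19, 19, 0]) cylinder(h = 380, r = 19);
translate([268, 19, 0]) cylinder(h = 380, r = 19);
translate([19, 299, 0]) cylinder(h = 380, r = 19);
translate([268, 299, 0]) cylinder(h = 380, r = 19);
translate([587, 0, 0]) {
  cube([51, 183, 2023]);
  translate([848, 0, 0]) cube([51, 183, 2023]);
  translate([0, 0, 2023]) cube([899, 183, 72]);
}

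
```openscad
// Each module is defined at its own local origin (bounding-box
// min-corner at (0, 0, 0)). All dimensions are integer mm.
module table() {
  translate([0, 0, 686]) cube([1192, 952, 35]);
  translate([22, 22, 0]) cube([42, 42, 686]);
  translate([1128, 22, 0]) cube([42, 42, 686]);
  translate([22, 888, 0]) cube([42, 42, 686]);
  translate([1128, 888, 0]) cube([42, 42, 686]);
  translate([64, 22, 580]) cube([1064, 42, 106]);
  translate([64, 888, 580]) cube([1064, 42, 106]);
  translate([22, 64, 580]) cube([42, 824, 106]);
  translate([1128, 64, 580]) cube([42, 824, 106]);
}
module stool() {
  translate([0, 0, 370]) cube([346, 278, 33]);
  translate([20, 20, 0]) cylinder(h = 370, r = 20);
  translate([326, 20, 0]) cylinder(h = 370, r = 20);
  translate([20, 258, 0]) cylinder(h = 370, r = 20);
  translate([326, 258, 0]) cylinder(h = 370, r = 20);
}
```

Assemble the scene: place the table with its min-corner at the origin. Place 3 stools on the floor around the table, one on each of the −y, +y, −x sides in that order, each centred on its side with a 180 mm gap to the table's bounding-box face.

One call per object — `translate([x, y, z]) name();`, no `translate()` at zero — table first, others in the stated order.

table();
translate([423, -458, 0]) stool();
translate([423, 1132, 0]) stool();
translate([-526, 337, 0]) stool();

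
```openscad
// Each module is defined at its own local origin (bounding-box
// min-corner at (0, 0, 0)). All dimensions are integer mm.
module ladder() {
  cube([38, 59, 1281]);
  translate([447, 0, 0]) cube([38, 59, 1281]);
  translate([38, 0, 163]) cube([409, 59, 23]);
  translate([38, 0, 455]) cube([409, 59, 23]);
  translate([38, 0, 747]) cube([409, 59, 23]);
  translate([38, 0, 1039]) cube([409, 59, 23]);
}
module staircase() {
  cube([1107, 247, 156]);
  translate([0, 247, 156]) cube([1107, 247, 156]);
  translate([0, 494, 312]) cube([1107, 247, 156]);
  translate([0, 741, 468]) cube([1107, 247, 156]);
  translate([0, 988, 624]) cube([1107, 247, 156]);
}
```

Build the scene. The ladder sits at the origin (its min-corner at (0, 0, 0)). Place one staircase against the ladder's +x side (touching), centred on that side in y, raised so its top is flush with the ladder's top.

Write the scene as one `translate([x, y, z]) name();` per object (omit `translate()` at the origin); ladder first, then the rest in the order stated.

ladder();
translate([485, -588, 501]) staircase();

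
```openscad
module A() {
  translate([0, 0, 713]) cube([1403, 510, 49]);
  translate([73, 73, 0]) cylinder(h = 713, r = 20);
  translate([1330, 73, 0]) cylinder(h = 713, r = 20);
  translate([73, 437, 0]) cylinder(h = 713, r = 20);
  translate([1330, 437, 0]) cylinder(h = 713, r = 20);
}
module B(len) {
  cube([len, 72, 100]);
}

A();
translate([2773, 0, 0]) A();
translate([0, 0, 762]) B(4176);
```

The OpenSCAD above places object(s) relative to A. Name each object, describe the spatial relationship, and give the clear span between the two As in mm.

Second table starts at x = 2773; first ends at x = 1403; clear span = 2773 − 1403 = 1370 mm.

A is a table. B is a beam. A beam spans the tops of two tables. The clear span between the two tables is 1370 mm.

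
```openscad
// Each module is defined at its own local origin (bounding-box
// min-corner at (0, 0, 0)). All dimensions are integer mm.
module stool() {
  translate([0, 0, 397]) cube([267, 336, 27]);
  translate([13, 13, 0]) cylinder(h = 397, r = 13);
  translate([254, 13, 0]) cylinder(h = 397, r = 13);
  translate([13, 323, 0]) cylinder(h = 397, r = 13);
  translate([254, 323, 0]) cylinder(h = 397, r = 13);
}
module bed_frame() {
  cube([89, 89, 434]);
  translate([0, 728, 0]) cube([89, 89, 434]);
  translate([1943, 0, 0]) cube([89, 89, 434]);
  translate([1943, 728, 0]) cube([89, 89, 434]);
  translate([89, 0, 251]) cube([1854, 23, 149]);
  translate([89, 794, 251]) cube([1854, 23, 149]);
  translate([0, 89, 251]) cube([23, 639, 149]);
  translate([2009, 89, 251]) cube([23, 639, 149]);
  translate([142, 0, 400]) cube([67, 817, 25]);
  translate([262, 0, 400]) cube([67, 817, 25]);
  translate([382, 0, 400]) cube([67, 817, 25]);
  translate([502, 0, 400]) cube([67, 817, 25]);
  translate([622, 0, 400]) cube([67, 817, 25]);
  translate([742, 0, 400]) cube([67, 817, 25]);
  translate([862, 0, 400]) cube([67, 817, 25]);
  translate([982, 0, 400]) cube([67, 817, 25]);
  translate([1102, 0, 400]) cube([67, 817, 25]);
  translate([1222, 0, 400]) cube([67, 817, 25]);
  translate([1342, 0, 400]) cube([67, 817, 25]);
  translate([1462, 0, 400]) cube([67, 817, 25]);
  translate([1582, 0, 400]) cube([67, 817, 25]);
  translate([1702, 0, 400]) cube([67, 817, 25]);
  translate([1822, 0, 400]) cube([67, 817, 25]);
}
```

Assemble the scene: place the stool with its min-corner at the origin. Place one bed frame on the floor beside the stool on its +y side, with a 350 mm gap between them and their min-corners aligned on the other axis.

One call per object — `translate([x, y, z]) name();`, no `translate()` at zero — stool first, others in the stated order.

stool();
translate([0, 686, 0]) bed_frame();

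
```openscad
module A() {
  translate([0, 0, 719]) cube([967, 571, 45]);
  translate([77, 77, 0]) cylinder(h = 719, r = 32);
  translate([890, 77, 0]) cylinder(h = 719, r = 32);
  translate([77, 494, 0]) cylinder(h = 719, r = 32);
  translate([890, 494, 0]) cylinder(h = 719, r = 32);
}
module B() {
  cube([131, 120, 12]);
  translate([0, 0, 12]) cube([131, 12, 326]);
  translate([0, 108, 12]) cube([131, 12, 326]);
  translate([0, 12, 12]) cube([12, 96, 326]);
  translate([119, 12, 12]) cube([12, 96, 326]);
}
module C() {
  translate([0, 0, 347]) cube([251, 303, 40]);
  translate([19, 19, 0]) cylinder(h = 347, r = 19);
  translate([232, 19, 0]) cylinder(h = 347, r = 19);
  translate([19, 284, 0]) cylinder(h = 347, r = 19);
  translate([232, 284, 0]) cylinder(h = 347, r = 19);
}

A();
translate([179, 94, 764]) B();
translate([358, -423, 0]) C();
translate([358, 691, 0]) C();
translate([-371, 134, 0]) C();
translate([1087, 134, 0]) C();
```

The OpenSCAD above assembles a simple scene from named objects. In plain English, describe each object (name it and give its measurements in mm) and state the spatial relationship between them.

A is a rectangular dining table. The top is 967×571×45 mm with its upper surface at z = 764 mm. It stands on four round legs of 64 mm diameter, each leg's bounding box inset 45 mm from the nearest pair of top edges, running from the floor to the underside of the top.

B is an open-topped rectangular box: outside dimensions 131×120×338 mm, with a uniform wall and base thickness of 12 mm. The base is a full 131×120 slab on the floor; four walls sit on top of the base. The front and back walls (the −y and +y sides) span the full width; the two side walls fit between them.

C is a simple wooden stool: a rectangular seat 251 mm (x) by 303 mm (y), 40 mm thick, top face at z = 387 mm, on four round legs, each 38 mm in diameter. The legs rest on z = 0, each leg's axis is inset half a diameter from the nearest pair of seat edges (so the leg's bounding box is flush with the corner).

The open box is on top of the table. Four stools sit around the table at the −y, +y, −x, +x sides.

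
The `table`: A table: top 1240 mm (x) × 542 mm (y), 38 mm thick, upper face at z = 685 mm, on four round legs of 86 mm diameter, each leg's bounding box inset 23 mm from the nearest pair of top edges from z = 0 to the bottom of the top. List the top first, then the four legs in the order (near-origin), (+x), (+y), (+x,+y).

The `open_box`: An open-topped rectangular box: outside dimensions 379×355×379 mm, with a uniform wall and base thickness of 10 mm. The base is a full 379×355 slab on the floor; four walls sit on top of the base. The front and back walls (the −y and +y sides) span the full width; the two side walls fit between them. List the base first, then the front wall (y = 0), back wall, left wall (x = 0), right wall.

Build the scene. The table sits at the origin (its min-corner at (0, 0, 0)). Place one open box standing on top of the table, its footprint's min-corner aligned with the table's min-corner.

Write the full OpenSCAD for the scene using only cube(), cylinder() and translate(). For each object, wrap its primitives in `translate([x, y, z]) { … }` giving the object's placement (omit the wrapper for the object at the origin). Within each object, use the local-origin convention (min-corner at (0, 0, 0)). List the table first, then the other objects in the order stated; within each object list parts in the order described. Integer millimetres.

translate([0, 0, 647]) cube([1240, 542, 38]);
translate([66, 66, 0]) cylinder(h = 647, r = 43);
translate([1174, 66, 0]) cylinder(h = 647, r = 43);
translate([66, 476, 0]) cylinder(h = 647, r = 43);
translate([1174, 476, 0]) cylinder(h = 647, r = 43);
translate([0, 0, 685]) {
  cube([379, 355, 10]);
  translate([0, 0, 10]) cube([379, 10, 369]);
  translate([0, 345, 10]) cube([379, 10, 369]);
  translate([0, 10, 10]) cube([10, 335, 369]);
  translate([369, 10, 10]) cube([10, 335, 369]);
}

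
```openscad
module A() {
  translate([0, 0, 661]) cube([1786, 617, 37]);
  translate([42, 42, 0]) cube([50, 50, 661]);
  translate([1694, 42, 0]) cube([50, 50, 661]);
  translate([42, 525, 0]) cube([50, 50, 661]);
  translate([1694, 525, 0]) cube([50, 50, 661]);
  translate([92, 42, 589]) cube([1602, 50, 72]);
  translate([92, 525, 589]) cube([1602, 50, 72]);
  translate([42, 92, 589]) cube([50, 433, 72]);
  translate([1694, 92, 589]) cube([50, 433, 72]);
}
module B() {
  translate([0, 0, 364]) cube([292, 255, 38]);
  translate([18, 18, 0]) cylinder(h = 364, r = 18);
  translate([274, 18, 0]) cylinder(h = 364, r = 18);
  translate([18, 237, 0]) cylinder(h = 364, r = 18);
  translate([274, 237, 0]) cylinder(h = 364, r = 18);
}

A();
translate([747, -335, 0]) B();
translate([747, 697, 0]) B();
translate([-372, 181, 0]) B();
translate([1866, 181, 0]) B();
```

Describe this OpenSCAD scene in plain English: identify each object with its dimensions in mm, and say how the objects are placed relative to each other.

A is a table: top 1786 mm (x) × 617 mm (y), 37 mm thick, upper face at z = 698 mm, on four 50×50 mm square legs, each inset 42 mm from the nearest pair of top edges, running from z = 0 to the bottom of the top. Four apron rails, 50 mm thick and 72 mm tall, run between adjacent legs with their top edges flush with the underside of the top and their outer faces flush with the legs' outer faces.

B is a four-legged stool. The seat is 292×255 mm, 38 mm thick, top at z = 402 mm. It stands on four round legs, each 36 mm in diameter, from z = 0 to the seat underside, each leg's axis is inset half a diameter from the nearest pair of seat edges (so the leg's bounding box is flush with the corner).

Four stools sit around the table at the −y, +y, −x, +x sides.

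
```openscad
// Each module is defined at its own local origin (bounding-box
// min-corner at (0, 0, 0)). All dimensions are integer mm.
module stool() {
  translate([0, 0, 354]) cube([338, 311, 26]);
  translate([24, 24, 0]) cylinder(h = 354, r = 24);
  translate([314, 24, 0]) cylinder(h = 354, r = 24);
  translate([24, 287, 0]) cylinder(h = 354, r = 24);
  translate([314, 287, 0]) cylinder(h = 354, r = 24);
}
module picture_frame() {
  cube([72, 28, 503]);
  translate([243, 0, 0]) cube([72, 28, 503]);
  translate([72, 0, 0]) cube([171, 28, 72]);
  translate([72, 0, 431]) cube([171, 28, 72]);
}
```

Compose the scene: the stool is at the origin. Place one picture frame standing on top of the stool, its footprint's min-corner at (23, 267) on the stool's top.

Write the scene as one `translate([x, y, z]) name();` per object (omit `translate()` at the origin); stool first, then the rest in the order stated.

stool();
translate([23, 267, 380]) picture_frame();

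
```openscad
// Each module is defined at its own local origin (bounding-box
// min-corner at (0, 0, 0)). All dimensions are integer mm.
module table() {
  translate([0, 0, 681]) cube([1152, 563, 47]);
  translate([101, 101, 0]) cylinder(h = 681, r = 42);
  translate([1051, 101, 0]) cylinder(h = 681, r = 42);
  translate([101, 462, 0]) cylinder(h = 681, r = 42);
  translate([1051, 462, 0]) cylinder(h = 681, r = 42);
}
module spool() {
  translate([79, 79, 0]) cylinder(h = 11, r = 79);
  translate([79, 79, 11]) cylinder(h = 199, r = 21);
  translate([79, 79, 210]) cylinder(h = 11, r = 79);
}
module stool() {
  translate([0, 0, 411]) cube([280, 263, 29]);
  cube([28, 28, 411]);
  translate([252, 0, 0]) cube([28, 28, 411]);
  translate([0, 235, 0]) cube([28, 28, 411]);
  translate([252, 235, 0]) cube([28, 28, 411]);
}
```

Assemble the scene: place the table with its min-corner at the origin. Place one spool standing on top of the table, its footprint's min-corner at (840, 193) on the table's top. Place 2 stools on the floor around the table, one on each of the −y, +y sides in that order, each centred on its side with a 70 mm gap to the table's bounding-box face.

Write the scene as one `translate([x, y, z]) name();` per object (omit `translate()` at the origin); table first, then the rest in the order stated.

table();
translate([840, 193, 728]) spool();
translate([436, -333, 0]) stool();
translate([436, 633, 0]) stool();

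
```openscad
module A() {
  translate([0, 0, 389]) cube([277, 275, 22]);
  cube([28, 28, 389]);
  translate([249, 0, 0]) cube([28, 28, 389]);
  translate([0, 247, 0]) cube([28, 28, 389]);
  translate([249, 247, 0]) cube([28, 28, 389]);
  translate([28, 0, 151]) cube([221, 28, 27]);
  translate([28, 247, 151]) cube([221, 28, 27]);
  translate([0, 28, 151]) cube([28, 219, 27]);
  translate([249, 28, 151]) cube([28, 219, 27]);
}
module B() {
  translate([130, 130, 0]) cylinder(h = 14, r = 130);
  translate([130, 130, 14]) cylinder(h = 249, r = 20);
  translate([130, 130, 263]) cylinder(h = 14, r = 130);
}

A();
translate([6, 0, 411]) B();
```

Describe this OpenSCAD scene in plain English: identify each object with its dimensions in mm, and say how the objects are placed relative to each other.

A is a four-legged stool. The seat is 277×275 mm, 22 mm thick, top at z = 411 mm. It stands on four square legs, each 28×28 mm in cross-section, from z = 0 to the seat underside, each flush with a corner of the seat. Four stretchers, 28 mm wide and 27 mm tall, connect adjacent legs with their undersides at z = 151 mm, each running between the inner faces of the legs it joins and aligned with the legs' outer faces on the other axis.

B is a spool: two coaxial disc flanges of radius 130 mm and thickness 14 mm, joined by a core cylinder of radius 20 mm and height 249 mm. The lower flange rests on z = 0 and the three cylinders share a vertical axis.

The spool is on top of the stool.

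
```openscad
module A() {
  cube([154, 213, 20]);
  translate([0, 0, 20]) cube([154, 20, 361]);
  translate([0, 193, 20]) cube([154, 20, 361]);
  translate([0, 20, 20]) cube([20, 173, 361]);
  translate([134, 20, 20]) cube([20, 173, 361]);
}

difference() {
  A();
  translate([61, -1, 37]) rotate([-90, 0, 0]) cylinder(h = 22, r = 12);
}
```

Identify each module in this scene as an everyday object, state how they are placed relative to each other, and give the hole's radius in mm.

A is an open box. The open box has a circular hole through its front wall. The hole's radius is 12 mm.

The subtracted cylinder has r = 12 mm.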